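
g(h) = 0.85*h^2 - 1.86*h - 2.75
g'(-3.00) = -6.96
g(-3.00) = 10.48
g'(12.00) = 18.54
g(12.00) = 97.33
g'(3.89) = 4.75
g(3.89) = 2.88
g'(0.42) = -1.15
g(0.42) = -3.38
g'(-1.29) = -4.05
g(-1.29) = 1.06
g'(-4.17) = -8.95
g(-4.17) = 19.79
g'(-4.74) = -9.92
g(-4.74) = 25.16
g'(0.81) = -0.48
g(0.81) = -3.70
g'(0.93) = -0.28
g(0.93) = -3.74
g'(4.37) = 5.57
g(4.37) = 5.35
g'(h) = 1.7*h - 1.86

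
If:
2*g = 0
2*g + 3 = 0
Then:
No Solution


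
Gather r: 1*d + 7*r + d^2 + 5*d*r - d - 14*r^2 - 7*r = d^2 + 5*d*r - 14*r^2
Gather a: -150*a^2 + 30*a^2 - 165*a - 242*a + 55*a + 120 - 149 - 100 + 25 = -120*a^2 - 352*a - 104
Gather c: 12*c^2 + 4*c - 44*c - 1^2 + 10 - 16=12*c^2 - 40*c - 7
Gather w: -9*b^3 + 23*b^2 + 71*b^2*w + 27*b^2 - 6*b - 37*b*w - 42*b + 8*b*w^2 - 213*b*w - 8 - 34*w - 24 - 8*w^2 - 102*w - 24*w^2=-9*b^3 + 50*b^2 - 48*b + w^2*(8*b - 32) + w*(71*b^2 - 250*b - 136) - 32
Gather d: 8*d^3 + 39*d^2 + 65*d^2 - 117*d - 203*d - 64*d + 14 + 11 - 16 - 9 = 8*d^3 + 104*d^2 - 384*d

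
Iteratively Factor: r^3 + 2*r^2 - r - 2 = (r + 2)*(r^2 - 1) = (r - 1)*(r + 2)*(r + 1)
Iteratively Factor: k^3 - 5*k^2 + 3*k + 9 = (k - 3)*(k^2 - 2*k - 3) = (k - 3)^2*(k + 1)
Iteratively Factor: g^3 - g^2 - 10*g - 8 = (g + 1)*(g^2 - 2*g - 8) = (g + 1)*(g + 2)*(g - 4)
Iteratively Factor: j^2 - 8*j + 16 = (j - 4)*(j - 4)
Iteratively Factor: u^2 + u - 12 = (u - 3)*(u + 4)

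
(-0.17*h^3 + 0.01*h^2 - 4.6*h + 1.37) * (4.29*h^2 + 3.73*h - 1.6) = -0.7293*h^5 - 0.5912*h^4 - 19.4247*h^3 - 11.2967*h^2 + 12.4701*h - 2.192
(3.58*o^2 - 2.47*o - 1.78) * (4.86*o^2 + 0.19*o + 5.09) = 17.3988*o^4 - 11.324*o^3 + 9.1021*o^2 - 12.9105*o - 9.0602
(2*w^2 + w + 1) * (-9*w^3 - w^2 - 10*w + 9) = -18*w^5 - 11*w^4 - 30*w^3 + 7*w^2 - w + 9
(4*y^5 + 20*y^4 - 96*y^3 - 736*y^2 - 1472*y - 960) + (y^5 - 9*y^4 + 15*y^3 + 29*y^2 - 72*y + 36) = 5*y^5 + 11*y^4 - 81*y^3 - 707*y^2 - 1544*y - 924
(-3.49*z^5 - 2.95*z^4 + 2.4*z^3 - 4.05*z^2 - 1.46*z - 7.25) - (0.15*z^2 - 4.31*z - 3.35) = -3.49*z^5 - 2.95*z^4 + 2.4*z^3 - 4.2*z^2 + 2.85*z - 3.9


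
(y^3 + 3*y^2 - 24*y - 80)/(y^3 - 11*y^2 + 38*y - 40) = (y^2 + 8*y + 16)/(y^2 - 6*y + 8)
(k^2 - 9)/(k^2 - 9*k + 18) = (k + 3)/(k - 6)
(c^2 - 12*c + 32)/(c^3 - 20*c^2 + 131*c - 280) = (c - 4)/(c^2 - 12*c + 35)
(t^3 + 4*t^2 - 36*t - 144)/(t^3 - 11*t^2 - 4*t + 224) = (t^2 - 36)/(t^2 - 15*t + 56)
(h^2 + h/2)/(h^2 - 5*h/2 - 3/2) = h/(h - 3)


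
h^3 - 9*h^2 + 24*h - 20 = (h - 5)*(h - 2)^2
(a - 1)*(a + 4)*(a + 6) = a^3 + 9*a^2 + 14*a - 24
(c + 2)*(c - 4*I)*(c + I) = c^3 + 2*c^2 - 3*I*c^2 + 4*c - 6*I*c + 8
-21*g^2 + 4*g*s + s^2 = (-3*g + s)*(7*g + s)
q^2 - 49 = (q - 7)*(q + 7)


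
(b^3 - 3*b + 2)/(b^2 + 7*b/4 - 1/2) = 4*(b^2 - 2*b + 1)/(4*b - 1)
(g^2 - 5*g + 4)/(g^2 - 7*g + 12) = (g - 1)/(g - 3)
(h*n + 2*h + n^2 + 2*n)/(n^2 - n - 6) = (h + n)/(n - 3)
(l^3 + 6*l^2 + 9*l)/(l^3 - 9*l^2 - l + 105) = l*(l + 3)/(l^2 - 12*l + 35)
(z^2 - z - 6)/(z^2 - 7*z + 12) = (z + 2)/(z - 4)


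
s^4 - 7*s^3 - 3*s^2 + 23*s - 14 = (s - 7)*(s - 1)^2*(s + 2)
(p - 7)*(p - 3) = p^2 - 10*p + 21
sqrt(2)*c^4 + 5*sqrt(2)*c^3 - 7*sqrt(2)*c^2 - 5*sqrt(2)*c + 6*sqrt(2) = (c - 1)^2*(c + 6)*(sqrt(2)*c + sqrt(2))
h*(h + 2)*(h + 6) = h^3 + 8*h^2 + 12*h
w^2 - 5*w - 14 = (w - 7)*(w + 2)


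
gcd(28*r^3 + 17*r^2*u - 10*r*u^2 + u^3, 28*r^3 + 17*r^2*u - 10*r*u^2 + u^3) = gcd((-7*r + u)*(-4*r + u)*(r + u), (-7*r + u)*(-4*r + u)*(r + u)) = 28*r^3 + 17*r^2*u - 10*r*u^2 + u^3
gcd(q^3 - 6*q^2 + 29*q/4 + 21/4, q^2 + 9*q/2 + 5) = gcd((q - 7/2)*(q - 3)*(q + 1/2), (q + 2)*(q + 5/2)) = 1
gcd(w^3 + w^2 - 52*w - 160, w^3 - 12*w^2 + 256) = w^2 - 4*w - 32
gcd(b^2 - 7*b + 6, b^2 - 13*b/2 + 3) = b - 6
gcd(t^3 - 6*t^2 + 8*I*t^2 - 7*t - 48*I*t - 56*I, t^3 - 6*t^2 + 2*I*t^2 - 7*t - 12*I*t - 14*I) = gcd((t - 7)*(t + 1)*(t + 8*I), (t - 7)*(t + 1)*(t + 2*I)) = t^2 - 6*t - 7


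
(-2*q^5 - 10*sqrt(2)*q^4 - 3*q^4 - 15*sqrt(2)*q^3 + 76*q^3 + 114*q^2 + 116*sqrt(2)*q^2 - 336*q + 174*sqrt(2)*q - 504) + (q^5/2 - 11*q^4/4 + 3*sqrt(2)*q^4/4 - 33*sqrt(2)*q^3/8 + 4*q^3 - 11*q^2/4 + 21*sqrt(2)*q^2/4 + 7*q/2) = -3*q^5/2 - 37*sqrt(2)*q^4/4 - 23*q^4/4 - 153*sqrt(2)*q^3/8 + 80*q^3 + 445*q^2/4 + 485*sqrt(2)*q^2/4 - 665*q/2 + 174*sqrt(2)*q - 504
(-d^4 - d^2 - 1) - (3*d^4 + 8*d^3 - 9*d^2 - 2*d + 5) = -4*d^4 - 8*d^3 + 8*d^2 + 2*d - 6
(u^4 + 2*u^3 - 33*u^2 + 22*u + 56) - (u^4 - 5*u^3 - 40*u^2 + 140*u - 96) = 7*u^3 + 7*u^2 - 118*u + 152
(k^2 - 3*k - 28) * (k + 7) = k^3 + 4*k^2 - 49*k - 196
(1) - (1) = 0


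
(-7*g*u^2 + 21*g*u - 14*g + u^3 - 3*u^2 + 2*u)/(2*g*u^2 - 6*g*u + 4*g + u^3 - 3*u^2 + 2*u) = (-7*g + u)/(2*g + u)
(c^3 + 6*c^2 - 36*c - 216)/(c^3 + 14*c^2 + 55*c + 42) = (c^2 - 36)/(c^2 + 8*c + 7)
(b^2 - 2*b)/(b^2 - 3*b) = (b - 2)/(b - 3)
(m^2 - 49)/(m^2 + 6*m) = (m^2 - 49)/(m*(m + 6))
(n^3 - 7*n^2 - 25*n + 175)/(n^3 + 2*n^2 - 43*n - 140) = (n - 5)/(n + 4)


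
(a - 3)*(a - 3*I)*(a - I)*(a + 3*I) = a^4 - 3*a^3 - I*a^3 + 9*a^2 + 3*I*a^2 - 27*a - 9*I*a + 27*I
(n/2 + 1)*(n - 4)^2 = n^3/2 - 3*n^2 + 16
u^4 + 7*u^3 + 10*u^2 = u^2*(u + 2)*(u + 5)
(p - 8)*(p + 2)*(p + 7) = p^3 + p^2 - 58*p - 112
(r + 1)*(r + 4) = r^2 + 5*r + 4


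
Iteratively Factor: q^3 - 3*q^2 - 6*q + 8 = (q + 2)*(q^2 - 5*q + 4) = (q - 4)*(q + 2)*(q - 1)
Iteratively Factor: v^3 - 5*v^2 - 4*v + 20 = (v - 5)*(v^2 - 4) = (v - 5)*(v + 2)*(v - 2)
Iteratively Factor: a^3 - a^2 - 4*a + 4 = (a + 2)*(a^2 - 3*a + 2) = (a - 2)*(a + 2)*(a - 1)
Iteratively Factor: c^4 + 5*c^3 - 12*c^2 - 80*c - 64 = (c + 4)*(c^3 + c^2 - 16*c - 16) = (c + 1)*(c + 4)*(c^2 - 16) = (c + 1)*(c + 4)^2*(c - 4)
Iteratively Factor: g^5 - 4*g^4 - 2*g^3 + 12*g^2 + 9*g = (g - 3)*(g^4 - g^3 - 5*g^2 - 3*g) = (g - 3)*(g + 1)*(g^3 - 2*g^2 - 3*g) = (g - 3)*(g + 1)^2*(g^2 - 3*g) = (g - 3)^2*(g + 1)^2*(g)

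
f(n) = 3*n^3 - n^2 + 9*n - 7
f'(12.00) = 1281.00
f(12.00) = 5141.00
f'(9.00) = 720.00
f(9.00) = 2180.00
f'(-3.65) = 136.20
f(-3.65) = -199.05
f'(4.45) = 178.32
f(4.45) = 277.61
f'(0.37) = 9.49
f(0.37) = -3.65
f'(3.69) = 124.16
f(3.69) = 163.32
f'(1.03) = 16.49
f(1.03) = 4.49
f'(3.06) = 87.15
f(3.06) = 97.13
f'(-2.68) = 79.00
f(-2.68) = -96.05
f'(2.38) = 55.22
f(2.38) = 49.20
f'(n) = 9*n^2 - 2*n + 9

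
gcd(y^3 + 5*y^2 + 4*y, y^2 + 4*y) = y^2 + 4*y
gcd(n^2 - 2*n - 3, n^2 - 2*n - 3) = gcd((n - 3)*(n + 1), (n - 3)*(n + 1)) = n^2 - 2*n - 3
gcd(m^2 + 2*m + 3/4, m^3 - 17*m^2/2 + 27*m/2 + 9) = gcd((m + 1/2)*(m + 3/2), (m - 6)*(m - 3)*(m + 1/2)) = m + 1/2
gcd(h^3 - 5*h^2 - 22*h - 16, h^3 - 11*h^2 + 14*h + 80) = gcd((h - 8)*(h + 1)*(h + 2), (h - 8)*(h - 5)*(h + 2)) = h^2 - 6*h - 16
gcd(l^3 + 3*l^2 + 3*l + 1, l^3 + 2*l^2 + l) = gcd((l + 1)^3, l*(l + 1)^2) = l^2 + 2*l + 1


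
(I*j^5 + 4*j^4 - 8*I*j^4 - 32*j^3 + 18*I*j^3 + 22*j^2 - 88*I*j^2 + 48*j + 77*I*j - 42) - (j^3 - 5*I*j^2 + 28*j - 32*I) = I*j^5 + 4*j^4 - 8*I*j^4 - 33*j^3 + 18*I*j^3 + 22*j^2 - 83*I*j^2 + 20*j + 77*I*j - 42 + 32*I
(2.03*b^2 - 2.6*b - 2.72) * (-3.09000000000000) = -6.2727*b^2 + 8.034*b + 8.4048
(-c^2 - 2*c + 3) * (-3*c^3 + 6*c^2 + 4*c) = 3*c^5 - 25*c^3 + 10*c^2 + 12*c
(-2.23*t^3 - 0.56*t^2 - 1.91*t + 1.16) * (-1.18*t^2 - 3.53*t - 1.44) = 2.6314*t^5 + 8.5327*t^4 + 7.4418*t^3 + 6.1799*t^2 - 1.3444*t - 1.6704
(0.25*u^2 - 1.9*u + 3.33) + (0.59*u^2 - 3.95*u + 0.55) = 0.84*u^2 - 5.85*u + 3.88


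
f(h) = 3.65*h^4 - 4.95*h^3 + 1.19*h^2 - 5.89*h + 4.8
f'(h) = 14.6*h^3 - 14.85*h^2 + 2.38*h - 5.89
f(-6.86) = 9782.52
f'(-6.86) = -5434.35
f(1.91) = 11.98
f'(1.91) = 46.21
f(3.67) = 416.68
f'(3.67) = 524.52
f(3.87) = 531.65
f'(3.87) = 627.14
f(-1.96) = 112.05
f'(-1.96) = -177.53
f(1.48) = 0.15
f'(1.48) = 12.44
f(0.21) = 3.58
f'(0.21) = -5.91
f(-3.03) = 478.93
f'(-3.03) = -555.58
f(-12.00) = 84486.84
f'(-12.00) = -27401.65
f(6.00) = 3673.50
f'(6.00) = 2627.39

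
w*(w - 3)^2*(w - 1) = w^4 - 7*w^3 + 15*w^2 - 9*w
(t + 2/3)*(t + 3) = t^2 + 11*t/3 + 2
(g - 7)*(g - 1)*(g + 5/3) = g^3 - 19*g^2/3 - 19*g/3 + 35/3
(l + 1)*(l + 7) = l^2 + 8*l + 7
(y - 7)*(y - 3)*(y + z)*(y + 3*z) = y^4 + 4*y^3*z - 10*y^3 + 3*y^2*z^2 - 40*y^2*z + 21*y^2 - 30*y*z^2 + 84*y*z + 63*z^2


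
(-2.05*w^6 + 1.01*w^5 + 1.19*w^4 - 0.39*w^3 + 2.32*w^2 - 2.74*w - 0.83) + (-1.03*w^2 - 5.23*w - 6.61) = -2.05*w^6 + 1.01*w^5 + 1.19*w^4 - 0.39*w^3 + 1.29*w^2 - 7.97*w - 7.44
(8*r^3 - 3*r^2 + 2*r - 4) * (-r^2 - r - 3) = -8*r^5 - 5*r^4 - 23*r^3 + 11*r^2 - 2*r + 12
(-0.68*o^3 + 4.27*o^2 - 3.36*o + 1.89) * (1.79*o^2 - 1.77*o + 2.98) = -1.2172*o^5 + 8.8469*o^4 - 15.5987*o^3 + 22.0549*o^2 - 13.3581*o + 5.6322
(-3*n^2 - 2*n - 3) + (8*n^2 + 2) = 5*n^2 - 2*n - 1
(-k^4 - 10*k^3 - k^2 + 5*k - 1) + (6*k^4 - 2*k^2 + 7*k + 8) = 5*k^4 - 10*k^3 - 3*k^2 + 12*k + 7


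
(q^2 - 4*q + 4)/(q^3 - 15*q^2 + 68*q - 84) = (q - 2)/(q^2 - 13*q + 42)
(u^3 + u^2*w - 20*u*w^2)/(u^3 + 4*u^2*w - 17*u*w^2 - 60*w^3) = u/(u + 3*w)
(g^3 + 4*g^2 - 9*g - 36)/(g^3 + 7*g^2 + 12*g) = (g - 3)/g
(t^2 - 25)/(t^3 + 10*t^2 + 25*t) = (t - 5)/(t*(t + 5))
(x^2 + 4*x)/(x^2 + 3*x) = (x + 4)/(x + 3)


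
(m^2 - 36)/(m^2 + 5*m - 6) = (m - 6)/(m - 1)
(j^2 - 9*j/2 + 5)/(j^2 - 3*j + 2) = (j - 5/2)/(j - 1)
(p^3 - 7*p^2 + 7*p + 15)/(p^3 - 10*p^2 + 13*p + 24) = (p - 5)/(p - 8)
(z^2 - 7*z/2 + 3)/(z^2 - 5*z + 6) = (z - 3/2)/(z - 3)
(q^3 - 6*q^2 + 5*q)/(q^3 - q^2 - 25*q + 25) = q/(q + 5)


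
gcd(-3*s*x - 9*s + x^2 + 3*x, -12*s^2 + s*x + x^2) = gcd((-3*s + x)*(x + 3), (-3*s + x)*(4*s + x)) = -3*s + x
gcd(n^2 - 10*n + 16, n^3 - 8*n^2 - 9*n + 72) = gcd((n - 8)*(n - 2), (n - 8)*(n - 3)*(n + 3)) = n - 8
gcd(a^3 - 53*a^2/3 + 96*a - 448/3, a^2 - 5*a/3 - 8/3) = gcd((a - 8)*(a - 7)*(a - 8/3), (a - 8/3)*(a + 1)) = a - 8/3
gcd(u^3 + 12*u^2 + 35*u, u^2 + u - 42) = u + 7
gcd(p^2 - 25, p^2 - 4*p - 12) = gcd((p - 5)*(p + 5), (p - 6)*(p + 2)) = 1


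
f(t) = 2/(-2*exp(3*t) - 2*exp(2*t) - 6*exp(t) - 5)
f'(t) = 2*(6*exp(3*t) + 4*exp(2*t) + 6*exp(t))/(-2*exp(3*t) - 2*exp(2*t) - 6*exp(t) - 5)^2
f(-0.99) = -0.26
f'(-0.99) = 0.11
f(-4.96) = -0.40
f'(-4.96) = 0.00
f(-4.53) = -0.39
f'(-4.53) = 0.01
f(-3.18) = -0.38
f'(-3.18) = 0.02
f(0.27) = -0.10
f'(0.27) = 0.13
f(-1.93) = -0.34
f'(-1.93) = 0.06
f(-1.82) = -0.33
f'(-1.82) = 0.06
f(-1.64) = -0.32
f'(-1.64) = 0.07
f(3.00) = 0.00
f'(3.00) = 0.00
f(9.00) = 0.00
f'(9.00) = 0.00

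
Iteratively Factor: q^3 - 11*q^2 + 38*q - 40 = (q - 5)*(q^2 - 6*q + 8) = (q - 5)*(q - 2)*(q - 4)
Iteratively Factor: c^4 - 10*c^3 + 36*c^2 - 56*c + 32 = (c - 2)*(c^3 - 8*c^2 + 20*c - 16) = (c - 2)^2*(c^2 - 6*c + 8) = (c - 2)^3*(c - 4)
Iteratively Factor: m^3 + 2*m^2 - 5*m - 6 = (m - 2)*(m^2 + 4*m + 3) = (m - 2)*(m + 1)*(m + 3)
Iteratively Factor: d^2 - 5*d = (d)*(d - 5)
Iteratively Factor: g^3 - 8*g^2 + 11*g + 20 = (g - 5)*(g^2 - 3*g - 4) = (g - 5)*(g + 1)*(g - 4)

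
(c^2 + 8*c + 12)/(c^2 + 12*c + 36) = (c + 2)/(c + 6)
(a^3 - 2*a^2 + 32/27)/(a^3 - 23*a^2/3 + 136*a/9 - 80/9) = (a + 2/3)/(a - 5)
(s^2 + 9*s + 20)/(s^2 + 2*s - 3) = (s^2 + 9*s + 20)/(s^2 + 2*s - 3)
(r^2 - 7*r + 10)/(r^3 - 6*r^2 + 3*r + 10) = 1/(r + 1)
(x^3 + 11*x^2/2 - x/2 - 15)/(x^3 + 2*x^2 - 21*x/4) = 2*(x^2 + 7*x + 10)/(x*(2*x + 7))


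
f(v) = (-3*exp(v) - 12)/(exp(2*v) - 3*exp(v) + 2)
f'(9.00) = 0.00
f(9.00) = 0.00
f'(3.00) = 0.28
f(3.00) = -0.21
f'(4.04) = 0.07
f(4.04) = -0.06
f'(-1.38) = -5.26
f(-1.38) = -9.75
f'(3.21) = 0.20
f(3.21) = -0.16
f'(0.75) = 2758.24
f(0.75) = -140.42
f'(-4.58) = -0.11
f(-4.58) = -6.11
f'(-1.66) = -3.30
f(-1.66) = -8.58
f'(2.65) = 0.50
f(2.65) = -0.34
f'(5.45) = 0.01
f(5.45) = -0.01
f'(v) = (-3*exp(v) - 12)*(-2*exp(2*v) + 3*exp(v))/(exp(2*v) - 3*exp(v) + 2)^2 - 3*exp(v)/(exp(2*v) - 3*exp(v) + 2) = 3*((exp(v) + 4)*(2*exp(v) - 3) - exp(2*v) + 3*exp(v) - 2)*exp(v)/(exp(2*v) - 3*exp(v) + 2)^2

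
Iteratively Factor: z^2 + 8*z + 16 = (z + 4)*(z + 4)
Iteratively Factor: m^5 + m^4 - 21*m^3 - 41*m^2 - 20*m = (m + 1)*(m^4 - 21*m^2 - 20*m) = (m + 1)^2*(m^3 - m^2 - 20*m) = m*(m + 1)^2*(m^2 - m - 20) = m*(m - 5)*(m + 1)^2*(m + 4)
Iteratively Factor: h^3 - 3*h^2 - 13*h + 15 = (h - 5)*(h^2 + 2*h - 3) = (h - 5)*(h - 1)*(h + 3)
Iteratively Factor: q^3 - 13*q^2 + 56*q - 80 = (q - 4)*(q^2 - 9*q + 20) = (q - 5)*(q - 4)*(q - 4)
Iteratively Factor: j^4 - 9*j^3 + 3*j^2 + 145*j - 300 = (j - 5)*(j^3 - 4*j^2 - 17*j + 60) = (j - 5)^2*(j^2 + j - 12) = (j - 5)^2*(j - 3)*(j + 4)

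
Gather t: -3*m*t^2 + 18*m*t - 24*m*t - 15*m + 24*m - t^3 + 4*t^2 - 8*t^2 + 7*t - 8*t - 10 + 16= 9*m - t^3 + t^2*(-3*m - 4) + t*(-6*m - 1) + 6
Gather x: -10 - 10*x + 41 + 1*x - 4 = 27 - 9*x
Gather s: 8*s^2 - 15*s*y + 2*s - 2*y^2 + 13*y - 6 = 8*s^2 + s*(2 - 15*y) - 2*y^2 + 13*y - 6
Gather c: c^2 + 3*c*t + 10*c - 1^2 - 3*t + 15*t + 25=c^2 + c*(3*t + 10) + 12*t + 24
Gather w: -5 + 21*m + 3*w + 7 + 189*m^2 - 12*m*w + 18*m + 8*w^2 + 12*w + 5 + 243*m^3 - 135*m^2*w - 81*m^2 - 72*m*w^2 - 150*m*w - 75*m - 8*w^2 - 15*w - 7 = 243*m^3 + 108*m^2 - 72*m*w^2 - 36*m + w*(-135*m^2 - 162*m)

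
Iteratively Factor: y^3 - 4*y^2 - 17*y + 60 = (y - 3)*(y^2 - y - 20) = (y - 3)*(y + 4)*(y - 5)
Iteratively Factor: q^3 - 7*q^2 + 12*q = (q - 4)*(q^2 - 3*q) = (q - 4)*(q - 3)*(q)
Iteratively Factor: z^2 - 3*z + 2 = (z - 1)*(z - 2)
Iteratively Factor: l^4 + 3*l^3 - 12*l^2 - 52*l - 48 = (l + 2)*(l^3 + l^2 - 14*l - 24) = (l - 4)*(l + 2)*(l^2 + 5*l + 6) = (l - 4)*(l + 2)^2*(l + 3)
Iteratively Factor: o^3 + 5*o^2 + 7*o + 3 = (o + 3)*(o^2 + 2*o + 1) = (o + 1)*(o + 3)*(o + 1)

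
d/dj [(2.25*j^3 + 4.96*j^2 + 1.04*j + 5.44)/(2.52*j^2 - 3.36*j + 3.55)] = (5.67*j^4 - 15.12*j^3 + 4.6761*j^2 + 7.7984*j + 21.9704)/(6.3504*j^4 - 16.9344*j^3 + 29.1816*j^2 - 23.856*j + 12.6025)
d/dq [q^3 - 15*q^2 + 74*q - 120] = 3*q^2 - 30*q + 74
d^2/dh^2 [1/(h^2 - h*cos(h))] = (-h*(h - cos(h))*(h*cos(h) + 2*sin(h) + 2) + 2*(h*sin(h) + 2*h - cos(h))^2)/(h^3*(h - cos(h))^3)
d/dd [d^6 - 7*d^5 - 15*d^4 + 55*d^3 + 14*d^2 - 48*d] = 6*d^5 - 35*d^4 - 60*d^3 + 165*d^2 + 28*d - 48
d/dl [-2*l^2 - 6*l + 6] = -4*l - 6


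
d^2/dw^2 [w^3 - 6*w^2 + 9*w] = 6*w - 12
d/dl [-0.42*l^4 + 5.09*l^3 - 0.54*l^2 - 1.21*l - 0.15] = -1.68*l^3 + 15.27*l^2 - 1.08*l - 1.21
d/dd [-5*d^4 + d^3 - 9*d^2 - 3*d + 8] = -20*d^3 + 3*d^2 - 18*d - 3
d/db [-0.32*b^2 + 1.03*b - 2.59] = 1.03 - 0.64*b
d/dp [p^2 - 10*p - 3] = 2*p - 10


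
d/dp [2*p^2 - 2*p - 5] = 4*p - 2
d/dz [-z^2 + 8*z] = 8 - 2*z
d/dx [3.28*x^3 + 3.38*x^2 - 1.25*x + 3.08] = 9.84*x^2 + 6.76*x - 1.25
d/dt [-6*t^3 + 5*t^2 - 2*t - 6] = -18*t^2 + 10*t - 2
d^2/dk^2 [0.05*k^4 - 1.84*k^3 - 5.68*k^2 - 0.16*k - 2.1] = 0.6*k^2 - 11.04*k - 11.36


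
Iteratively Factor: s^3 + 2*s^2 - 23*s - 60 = (s - 5)*(s^2 + 7*s + 12) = (s - 5)*(s + 3)*(s + 4)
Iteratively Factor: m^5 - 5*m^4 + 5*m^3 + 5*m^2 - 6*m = (m)*(m^4 - 5*m^3 + 5*m^2 + 5*m - 6) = m*(m - 3)*(m^3 - 2*m^2 - m + 2) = m*(m - 3)*(m - 1)*(m^2 - m - 2) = m*(m - 3)*(m - 2)*(m - 1)*(m + 1)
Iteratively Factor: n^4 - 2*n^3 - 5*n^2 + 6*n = (n - 1)*(n^3 - n^2 - 6*n) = (n - 1)*(n + 2)*(n^2 - 3*n) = n*(n - 1)*(n + 2)*(n - 3)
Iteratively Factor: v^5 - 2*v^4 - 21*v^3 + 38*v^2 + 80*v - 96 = (v - 1)*(v^4 - v^3 - 22*v^2 + 16*v + 96) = (v - 1)*(v + 2)*(v^3 - 3*v^2 - 16*v + 48) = (v - 1)*(v + 2)*(v + 4)*(v^2 - 7*v + 12) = (v - 3)*(v - 1)*(v + 2)*(v + 4)*(v - 4)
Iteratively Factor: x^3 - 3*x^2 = (x - 3)*(x^2) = x*(x - 3)*(x)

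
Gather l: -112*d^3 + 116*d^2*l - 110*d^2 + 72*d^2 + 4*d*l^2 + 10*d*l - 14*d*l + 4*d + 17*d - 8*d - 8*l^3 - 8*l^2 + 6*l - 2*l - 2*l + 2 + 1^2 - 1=-112*d^3 - 38*d^2 + 13*d - 8*l^3 + l^2*(4*d - 8) + l*(116*d^2 - 4*d + 2) + 2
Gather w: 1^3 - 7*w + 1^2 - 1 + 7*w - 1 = 0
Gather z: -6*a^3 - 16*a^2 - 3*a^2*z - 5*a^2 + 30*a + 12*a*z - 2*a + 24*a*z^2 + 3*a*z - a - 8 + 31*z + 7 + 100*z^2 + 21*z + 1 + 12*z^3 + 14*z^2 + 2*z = -6*a^3 - 21*a^2 + 27*a + 12*z^3 + z^2*(24*a + 114) + z*(-3*a^2 + 15*a + 54)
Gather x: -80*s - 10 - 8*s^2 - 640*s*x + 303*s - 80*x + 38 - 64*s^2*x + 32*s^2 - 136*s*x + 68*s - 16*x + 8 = 24*s^2 + 291*s + x*(-64*s^2 - 776*s - 96) + 36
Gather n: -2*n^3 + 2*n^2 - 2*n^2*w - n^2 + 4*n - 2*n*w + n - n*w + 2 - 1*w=-2*n^3 + n^2*(1 - 2*w) + n*(5 - 3*w) - w + 2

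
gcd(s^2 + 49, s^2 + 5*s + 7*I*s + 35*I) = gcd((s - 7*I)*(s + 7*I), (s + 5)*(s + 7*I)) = s + 7*I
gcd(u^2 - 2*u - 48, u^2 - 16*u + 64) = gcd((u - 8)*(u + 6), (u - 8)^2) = u - 8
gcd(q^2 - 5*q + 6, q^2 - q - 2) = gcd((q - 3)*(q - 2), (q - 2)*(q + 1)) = q - 2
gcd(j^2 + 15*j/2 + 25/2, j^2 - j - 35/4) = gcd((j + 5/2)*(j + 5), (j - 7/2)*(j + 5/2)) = j + 5/2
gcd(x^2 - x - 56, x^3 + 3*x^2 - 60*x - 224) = x^2 - x - 56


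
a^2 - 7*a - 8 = (a - 8)*(a + 1)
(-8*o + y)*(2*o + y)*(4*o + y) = -64*o^3 - 40*o^2*y - 2*o*y^2 + y^3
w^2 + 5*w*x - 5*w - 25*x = (w - 5)*(w + 5*x)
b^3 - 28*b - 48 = (b - 6)*(b + 2)*(b + 4)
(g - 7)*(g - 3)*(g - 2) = g^3 - 12*g^2 + 41*g - 42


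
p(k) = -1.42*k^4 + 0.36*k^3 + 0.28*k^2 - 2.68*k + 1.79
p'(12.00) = -9655.48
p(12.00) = -28813.09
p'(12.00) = -9655.48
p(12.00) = -28813.09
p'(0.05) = -2.65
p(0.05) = 1.66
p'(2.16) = -53.67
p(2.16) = -29.97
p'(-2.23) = 64.43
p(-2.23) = -29.95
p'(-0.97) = 2.98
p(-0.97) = 3.07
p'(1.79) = -30.79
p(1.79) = -14.62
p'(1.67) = -25.19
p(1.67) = -11.27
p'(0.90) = -5.44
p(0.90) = -1.06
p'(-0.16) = -2.72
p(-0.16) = 2.22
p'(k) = -5.68*k^3 + 1.08*k^2 + 0.56*k - 2.68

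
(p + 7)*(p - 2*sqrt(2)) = p^2 - 2*sqrt(2)*p + 7*p - 14*sqrt(2)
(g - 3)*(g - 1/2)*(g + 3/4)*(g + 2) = g^4 - 3*g^3/4 - 53*g^2/8 - 9*g/8 + 9/4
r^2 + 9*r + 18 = (r + 3)*(r + 6)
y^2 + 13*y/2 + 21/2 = (y + 3)*(y + 7/2)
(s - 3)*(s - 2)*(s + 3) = s^3 - 2*s^2 - 9*s + 18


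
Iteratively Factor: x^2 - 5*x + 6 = (x - 3)*(x - 2)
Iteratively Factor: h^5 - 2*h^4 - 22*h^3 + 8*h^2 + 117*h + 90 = (h + 3)*(h^4 - 5*h^3 - 7*h^2 + 29*h + 30) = (h - 3)*(h + 3)*(h^3 - 2*h^2 - 13*h - 10) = (h - 3)*(h + 2)*(h + 3)*(h^2 - 4*h - 5) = (h - 5)*(h - 3)*(h + 2)*(h + 3)*(h + 1)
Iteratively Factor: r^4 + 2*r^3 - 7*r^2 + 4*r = (r + 4)*(r^3 - 2*r^2 + r) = (r - 1)*(r + 4)*(r^2 - r) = r*(r - 1)*(r + 4)*(r - 1)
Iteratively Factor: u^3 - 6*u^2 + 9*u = (u - 3)*(u^2 - 3*u) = (u - 3)^2*(u)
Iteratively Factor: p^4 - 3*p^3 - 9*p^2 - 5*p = (p)*(p^3 - 3*p^2 - 9*p - 5) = p*(p + 1)*(p^2 - 4*p - 5) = p*(p - 5)*(p + 1)*(p + 1)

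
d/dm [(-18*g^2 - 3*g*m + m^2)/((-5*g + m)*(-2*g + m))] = 4*g*(-39*g^2 + 14*g*m - m^2)/(100*g^4 - 140*g^3*m + 69*g^2*m^2 - 14*g*m^3 + m^4)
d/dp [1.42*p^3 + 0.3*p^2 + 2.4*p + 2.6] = 4.26*p^2 + 0.6*p + 2.4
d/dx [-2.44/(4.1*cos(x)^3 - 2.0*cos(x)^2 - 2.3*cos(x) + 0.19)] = (-30.012*cos(x)^2 + 9.76*cos(x) + 5.612)*sin(x)/(4.1*cos(x)^3 - 2.0*cos(x)^2 - 2.3*cos(x) + 0.19)^2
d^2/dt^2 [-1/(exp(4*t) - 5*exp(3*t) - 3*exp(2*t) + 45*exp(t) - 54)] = (2*(4*exp(3*t) - 15*exp(2*t) - 6*exp(t) + 45)^2*exp(t) + (16*exp(3*t) - 45*exp(2*t) - 12*exp(t) + 45)*(-exp(4*t) + 5*exp(3*t) + 3*exp(2*t) - 45*exp(t) + 54))*exp(t)/(-exp(4*t) + 5*exp(3*t) + 3*exp(2*t) - 45*exp(t) + 54)^3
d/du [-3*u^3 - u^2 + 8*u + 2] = -9*u^2 - 2*u + 8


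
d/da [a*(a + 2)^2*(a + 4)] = 4*a^3 + 24*a^2 + 40*a + 16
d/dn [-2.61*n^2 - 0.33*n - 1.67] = -5.22*n - 0.33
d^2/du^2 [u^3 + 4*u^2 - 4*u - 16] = 6*u + 8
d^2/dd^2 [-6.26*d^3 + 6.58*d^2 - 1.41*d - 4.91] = 13.16 - 37.56*d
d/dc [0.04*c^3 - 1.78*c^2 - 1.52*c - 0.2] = 0.12*c^2 - 3.56*c - 1.52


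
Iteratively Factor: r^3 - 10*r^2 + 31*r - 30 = (r - 5)*(r^2 - 5*r + 6) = (r - 5)*(r - 3)*(r - 2)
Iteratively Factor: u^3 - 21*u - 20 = (u + 1)*(u^2 - u - 20) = (u - 5)*(u + 1)*(u + 4)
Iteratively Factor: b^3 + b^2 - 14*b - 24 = (b + 3)*(b^2 - 2*b - 8) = (b - 4)*(b + 3)*(b + 2)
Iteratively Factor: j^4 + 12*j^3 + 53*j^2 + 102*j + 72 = (j + 3)*(j^3 + 9*j^2 + 26*j + 24) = (j + 3)^2*(j^2 + 6*j + 8) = (j + 2)*(j + 3)^2*(j + 4)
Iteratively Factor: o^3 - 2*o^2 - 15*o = (o + 3)*(o^2 - 5*o) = (o - 5)*(o + 3)*(o)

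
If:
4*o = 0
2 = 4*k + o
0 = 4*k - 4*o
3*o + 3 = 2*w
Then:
No Solution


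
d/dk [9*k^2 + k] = 18*k + 1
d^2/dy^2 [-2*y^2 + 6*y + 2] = -4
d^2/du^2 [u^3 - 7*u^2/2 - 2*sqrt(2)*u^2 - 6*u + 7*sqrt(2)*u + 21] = 6*u - 7 - 4*sqrt(2)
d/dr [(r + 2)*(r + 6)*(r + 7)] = 3*r^2 + 30*r + 68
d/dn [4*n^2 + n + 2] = 8*n + 1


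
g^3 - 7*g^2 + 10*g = g*(g - 5)*(g - 2)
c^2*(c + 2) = c^3 + 2*c^2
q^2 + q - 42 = (q - 6)*(q + 7)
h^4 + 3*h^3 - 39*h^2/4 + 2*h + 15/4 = (h - 3/2)*(h - 1)*(h + 1/2)*(h + 5)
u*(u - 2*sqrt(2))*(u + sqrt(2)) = u^3 - sqrt(2)*u^2 - 4*u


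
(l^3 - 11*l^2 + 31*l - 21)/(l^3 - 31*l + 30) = (l^2 - 10*l + 21)/(l^2 + l - 30)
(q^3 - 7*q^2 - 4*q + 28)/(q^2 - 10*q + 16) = (q^2 - 5*q - 14)/(q - 8)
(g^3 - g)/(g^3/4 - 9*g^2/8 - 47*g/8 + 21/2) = 8*g*(g^2 - 1)/(2*g^3 - 9*g^2 - 47*g + 84)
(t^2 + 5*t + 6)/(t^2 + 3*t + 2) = (t + 3)/(t + 1)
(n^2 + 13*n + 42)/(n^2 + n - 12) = (n^2 + 13*n + 42)/(n^2 + n - 12)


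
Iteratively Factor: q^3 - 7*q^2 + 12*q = (q - 3)*(q^2 - 4*q) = (q - 4)*(q - 3)*(q)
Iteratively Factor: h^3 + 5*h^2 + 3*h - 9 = (h + 3)*(h^2 + 2*h - 3) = (h - 1)*(h + 3)*(h + 3)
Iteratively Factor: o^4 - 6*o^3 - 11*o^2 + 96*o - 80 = (o - 4)*(o^3 - 2*o^2 - 19*o + 20) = (o - 4)*(o - 1)*(o^2 - o - 20) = (o - 5)*(o - 4)*(o - 1)*(o + 4)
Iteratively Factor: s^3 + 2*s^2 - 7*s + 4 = (s - 1)*(s^2 + 3*s - 4) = (s - 1)^2*(s + 4)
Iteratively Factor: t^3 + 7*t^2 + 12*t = (t + 3)*(t^2 + 4*t) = (t + 3)*(t + 4)*(t)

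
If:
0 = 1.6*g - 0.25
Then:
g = 0.16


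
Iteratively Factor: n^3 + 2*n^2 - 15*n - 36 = (n + 3)*(n^2 - n - 12) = (n - 4)*(n + 3)*(n + 3)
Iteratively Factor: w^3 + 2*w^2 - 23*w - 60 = (w + 4)*(w^2 - 2*w - 15) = (w + 3)*(w + 4)*(w - 5)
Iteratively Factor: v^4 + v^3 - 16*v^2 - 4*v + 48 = (v + 2)*(v^3 - v^2 - 14*v + 24) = (v - 2)*(v + 2)*(v^2 + v - 12) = (v - 3)*(v - 2)*(v + 2)*(v + 4)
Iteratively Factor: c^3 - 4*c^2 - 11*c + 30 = (c + 3)*(c^2 - 7*c + 10) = (c - 5)*(c + 3)*(c - 2)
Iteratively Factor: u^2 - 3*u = (u - 3)*(u)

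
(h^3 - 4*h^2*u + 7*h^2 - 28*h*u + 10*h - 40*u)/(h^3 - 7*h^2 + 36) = (h^2 - 4*h*u + 5*h - 20*u)/(h^2 - 9*h + 18)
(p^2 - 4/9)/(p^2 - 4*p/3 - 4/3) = (p - 2/3)/(p - 2)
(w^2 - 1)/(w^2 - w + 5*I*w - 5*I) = (w + 1)/(w + 5*I)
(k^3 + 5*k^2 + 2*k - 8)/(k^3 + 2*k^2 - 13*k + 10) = (k^2 + 6*k + 8)/(k^2 + 3*k - 10)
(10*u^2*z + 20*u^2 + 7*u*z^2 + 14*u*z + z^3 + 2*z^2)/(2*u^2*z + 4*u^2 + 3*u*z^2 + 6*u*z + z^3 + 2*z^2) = (5*u + z)/(u + z)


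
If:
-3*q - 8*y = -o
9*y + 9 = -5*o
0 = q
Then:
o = -72/49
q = 0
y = -9/49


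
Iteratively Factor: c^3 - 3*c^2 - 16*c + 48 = (c - 3)*(c^2 - 16) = (c - 3)*(c + 4)*(c - 4)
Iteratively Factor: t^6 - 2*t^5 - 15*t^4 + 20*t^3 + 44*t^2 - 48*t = (t - 4)*(t^5 + 2*t^4 - 7*t^3 - 8*t^2 + 12*t) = (t - 4)*(t - 1)*(t^4 + 3*t^3 - 4*t^2 - 12*t) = (t - 4)*(t - 1)*(t + 2)*(t^3 + t^2 - 6*t) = t*(t - 4)*(t - 1)*(t + 2)*(t^2 + t - 6) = t*(t - 4)*(t - 1)*(t + 2)*(t + 3)*(t - 2)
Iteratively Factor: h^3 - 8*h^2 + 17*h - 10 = (h - 1)*(h^2 - 7*h + 10) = (h - 5)*(h - 1)*(h - 2)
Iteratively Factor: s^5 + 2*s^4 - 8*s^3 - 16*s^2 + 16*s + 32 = (s - 2)*(s^4 + 4*s^3 - 16*s - 16) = (s - 2)*(s + 2)*(s^3 + 2*s^2 - 4*s - 8) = (s - 2)*(s + 2)^2*(s^2 - 4) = (s - 2)*(s + 2)^3*(s - 2)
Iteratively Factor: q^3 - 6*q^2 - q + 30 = (q - 3)*(q^2 - 3*q - 10) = (q - 5)*(q - 3)*(q + 2)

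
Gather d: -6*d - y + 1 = -6*d - y + 1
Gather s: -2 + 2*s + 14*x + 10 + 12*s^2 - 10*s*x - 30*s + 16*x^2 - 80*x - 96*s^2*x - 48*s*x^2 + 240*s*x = s^2*(12 - 96*x) + s*(-48*x^2 + 230*x - 28) + 16*x^2 - 66*x + 8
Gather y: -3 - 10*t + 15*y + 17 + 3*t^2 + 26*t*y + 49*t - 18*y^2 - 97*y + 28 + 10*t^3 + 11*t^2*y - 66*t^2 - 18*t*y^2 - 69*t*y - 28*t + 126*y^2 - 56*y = 10*t^3 - 63*t^2 + 11*t + y^2*(108 - 18*t) + y*(11*t^2 - 43*t - 138) + 42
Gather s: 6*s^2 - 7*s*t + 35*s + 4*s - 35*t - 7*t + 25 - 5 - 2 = 6*s^2 + s*(39 - 7*t) - 42*t + 18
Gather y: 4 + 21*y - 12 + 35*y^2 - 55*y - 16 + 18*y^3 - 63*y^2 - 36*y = 18*y^3 - 28*y^2 - 70*y - 24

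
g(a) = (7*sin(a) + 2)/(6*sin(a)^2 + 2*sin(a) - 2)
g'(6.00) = -3.20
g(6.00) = -0.02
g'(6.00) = -3.20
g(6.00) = -0.02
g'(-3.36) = 14.88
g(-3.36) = -2.74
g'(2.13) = 2.26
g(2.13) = 1.98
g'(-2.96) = 3.15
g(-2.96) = -0.34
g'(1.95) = 1.12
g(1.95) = 1.69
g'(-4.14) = 2.39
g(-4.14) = 2.01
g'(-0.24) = -3.12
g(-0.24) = -0.16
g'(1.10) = -1.60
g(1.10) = 1.81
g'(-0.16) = -3.21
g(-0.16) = -0.41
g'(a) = (-12*sin(a)*cos(a) - 2*cos(a))*(7*sin(a) + 2)/(6*sin(a)^2 + 2*sin(a) - 2)^2 + 7*cos(a)/(6*sin(a)^2 + 2*sin(a) - 2)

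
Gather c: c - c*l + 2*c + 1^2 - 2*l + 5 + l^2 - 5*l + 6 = c*(3 - l) + l^2 - 7*l + 12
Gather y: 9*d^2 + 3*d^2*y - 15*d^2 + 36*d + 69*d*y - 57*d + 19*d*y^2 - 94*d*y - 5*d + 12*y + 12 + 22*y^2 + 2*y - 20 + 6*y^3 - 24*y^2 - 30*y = -6*d^2 - 26*d + 6*y^3 + y^2*(19*d - 2) + y*(3*d^2 - 25*d - 16) - 8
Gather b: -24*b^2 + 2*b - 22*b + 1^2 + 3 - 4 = -24*b^2 - 20*b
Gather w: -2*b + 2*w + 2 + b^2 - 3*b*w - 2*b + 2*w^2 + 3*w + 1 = b^2 - 4*b + 2*w^2 + w*(5 - 3*b) + 3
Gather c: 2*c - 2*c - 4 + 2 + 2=0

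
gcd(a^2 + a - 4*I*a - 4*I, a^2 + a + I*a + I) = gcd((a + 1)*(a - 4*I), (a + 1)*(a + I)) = a + 1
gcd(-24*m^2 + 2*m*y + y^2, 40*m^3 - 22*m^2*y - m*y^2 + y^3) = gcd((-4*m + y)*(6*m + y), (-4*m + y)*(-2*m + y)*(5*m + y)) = -4*m + y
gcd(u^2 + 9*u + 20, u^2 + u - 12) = u + 4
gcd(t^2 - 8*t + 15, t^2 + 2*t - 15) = t - 3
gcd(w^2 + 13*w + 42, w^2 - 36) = w + 6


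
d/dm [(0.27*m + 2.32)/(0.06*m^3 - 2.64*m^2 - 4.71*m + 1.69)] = (-0.0324*m^3 + 0.2952*m^2 + 12.2496*m + 11.3835)/(0.0036*m^6 - 0.3168*m^5 + 6.4044*m^4 + 25.0716*m^3 + 13.2609*m^2 - 15.9198*m + 2.8561)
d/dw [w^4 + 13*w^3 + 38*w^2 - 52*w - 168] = 4*w^3 + 39*w^2 + 76*w - 52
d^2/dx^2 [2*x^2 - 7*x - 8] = 4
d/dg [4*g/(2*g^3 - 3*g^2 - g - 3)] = 4*(-4*g^3 + 3*g^2 - 3)/(4*g^6 - 12*g^5 + 5*g^4 - 6*g^3 + 19*g^2 + 6*g + 9)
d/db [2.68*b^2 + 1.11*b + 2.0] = 5.36*b + 1.11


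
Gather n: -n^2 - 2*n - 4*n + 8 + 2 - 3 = -n^2 - 6*n + 7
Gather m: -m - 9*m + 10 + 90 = 100 - 10*m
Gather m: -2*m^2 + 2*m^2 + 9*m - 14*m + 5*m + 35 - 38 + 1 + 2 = 0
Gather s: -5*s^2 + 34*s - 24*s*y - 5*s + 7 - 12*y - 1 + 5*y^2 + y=-5*s^2 + s*(29 - 24*y) + 5*y^2 - 11*y + 6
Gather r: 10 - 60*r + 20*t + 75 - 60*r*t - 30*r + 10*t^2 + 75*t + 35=r*(-60*t - 90) + 10*t^2 + 95*t + 120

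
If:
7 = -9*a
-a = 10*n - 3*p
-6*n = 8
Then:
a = -7/9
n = -4/3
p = -127/27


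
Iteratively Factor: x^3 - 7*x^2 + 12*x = (x)*(x^2 - 7*x + 12) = x*(x - 3)*(x - 4)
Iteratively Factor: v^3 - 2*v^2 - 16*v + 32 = (v - 4)*(v^2 + 2*v - 8) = (v - 4)*(v - 2)*(v + 4)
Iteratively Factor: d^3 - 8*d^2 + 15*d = (d)*(d^2 - 8*d + 15) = d*(d - 3)*(d - 5)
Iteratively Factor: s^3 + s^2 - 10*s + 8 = (s - 1)*(s^2 + 2*s - 8) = (s - 1)*(s + 4)*(s - 2)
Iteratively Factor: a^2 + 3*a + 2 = (a + 2)*(a + 1)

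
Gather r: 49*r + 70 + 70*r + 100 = 119*r + 170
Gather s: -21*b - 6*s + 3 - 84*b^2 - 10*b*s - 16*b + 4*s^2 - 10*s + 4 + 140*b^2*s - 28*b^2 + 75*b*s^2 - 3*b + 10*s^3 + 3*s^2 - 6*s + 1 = -112*b^2 - 40*b + 10*s^3 + s^2*(75*b + 7) + s*(140*b^2 - 10*b - 22) + 8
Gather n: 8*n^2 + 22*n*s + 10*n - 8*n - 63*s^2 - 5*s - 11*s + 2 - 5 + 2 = 8*n^2 + n*(22*s + 2) - 63*s^2 - 16*s - 1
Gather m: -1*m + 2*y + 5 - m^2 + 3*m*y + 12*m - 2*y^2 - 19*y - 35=-m^2 + m*(3*y + 11) - 2*y^2 - 17*y - 30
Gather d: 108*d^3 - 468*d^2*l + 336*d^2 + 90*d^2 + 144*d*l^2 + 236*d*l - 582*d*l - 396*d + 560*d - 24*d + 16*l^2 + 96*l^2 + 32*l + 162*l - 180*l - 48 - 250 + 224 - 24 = 108*d^3 + d^2*(426 - 468*l) + d*(144*l^2 - 346*l + 140) + 112*l^2 + 14*l - 98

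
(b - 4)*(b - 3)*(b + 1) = b^3 - 6*b^2 + 5*b + 12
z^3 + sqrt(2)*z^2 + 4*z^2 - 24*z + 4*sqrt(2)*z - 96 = (z + 4)*(z - 3*sqrt(2))*(z + 4*sqrt(2))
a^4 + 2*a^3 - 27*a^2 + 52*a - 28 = (a - 2)^2*(a - 1)*(a + 7)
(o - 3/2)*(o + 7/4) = o^2 + o/4 - 21/8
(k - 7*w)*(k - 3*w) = k^2 - 10*k*w + 21*w^2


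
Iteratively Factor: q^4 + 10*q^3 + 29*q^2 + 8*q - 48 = (q - 1)*(q^3 + 11*q^2 + 40*q + 48) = (q - 1)*(q + 3)*(q^2 + 8*q + 16) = (q - 1)*(q + 3)*(q + 4)*(q + 4)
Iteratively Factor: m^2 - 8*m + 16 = (m - 4)*(m - 4)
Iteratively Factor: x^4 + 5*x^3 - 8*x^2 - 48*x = (x - 3)*(x^3 + 8*x^2 + 16*x) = (x - 3)*(x + 4)*(x^2 + 4*x) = x*(x - 3)*(x + 4)*(x + 4)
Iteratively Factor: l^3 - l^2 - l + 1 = (l - 1)*(l^2 - 1) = (l - 1)*(l + 1)*(l - 1)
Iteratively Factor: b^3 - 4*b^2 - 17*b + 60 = (b - 3)*(b^2 - b - 20) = (b - 3)*(b + 4)*(b - 5)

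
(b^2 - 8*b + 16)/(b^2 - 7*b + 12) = (b - 4)/(b - 3)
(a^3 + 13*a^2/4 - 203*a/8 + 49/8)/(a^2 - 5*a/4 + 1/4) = (2*a^2 + 7*a - 49)/(2*(a - 1))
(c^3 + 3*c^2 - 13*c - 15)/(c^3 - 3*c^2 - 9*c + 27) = (c^2 + 6*c + 5)/(c^2 - 9)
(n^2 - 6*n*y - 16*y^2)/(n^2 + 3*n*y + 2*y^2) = (n - 8*y)/(n + y)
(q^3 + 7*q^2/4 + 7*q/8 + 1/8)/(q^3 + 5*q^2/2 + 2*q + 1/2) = (q + 1/4)/(q + 1)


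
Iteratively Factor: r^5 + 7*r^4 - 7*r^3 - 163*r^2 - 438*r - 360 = (r - 5)*(r^4 + 12*r^3 + 53*r^2 + 102*r + 72) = (r - 5)*(r + 2)*(r^3 + 10*r^2 + 33*r + 36) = (r - 5)*(r + 2)*(r + 4)*(r^2 + 6*r + 9) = (r - 5)*(r + 2)*(r + 3)*(r + 4)*(r + 3)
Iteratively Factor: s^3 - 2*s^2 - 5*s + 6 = (s - 1)*(s^2 - s - 6) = (s - 3)*(s - 1)*(s + 2)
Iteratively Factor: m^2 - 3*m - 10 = (m - 5)*(m + 2)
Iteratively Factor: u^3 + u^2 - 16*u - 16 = (u - 4)*(u^2 + 5*u + 4) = (u - 4)*(u + 4)*(u + 1)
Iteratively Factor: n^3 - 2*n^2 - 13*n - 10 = (n + 2)*(n^2 - 4*n - 5) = (n + 1)*(n + 2)*(n - 5)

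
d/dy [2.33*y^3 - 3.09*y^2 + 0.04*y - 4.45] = 6.99*y^2 - 6.18*y + 0.04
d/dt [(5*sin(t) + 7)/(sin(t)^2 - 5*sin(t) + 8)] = (-5*sin(t)^2 - 14*sin(t) + 75)*cos(t)/(sin(t)^2 - 5*sin(t) + 8)^2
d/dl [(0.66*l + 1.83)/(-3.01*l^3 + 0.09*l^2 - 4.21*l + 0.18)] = (3.9732*l^3 + 16.4655*l^2 - 0.3294*l + 7.8231)/(9.0601*l^6 - 0.5418*l^5 + 25.3523*l^4 - 1.8414*l^3 + 17.7565*l^2 - 1.5156*l + 0.0324)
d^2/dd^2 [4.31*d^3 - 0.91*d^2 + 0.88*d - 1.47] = 25.86*d - 1.82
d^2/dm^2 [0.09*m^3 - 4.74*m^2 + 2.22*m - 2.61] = 0.54*m - 9.48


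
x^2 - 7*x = x*(x - 7)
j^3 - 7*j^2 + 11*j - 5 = (j - 5)*(j - 1)^2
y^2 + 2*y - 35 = (y - 5)*(y + 7)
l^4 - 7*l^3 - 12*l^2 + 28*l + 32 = (l - 8)*(l - 2)*(l + 1)*(l + 2)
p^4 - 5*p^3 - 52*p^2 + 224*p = p*(p - 8)*(p - 4)*(p + 7)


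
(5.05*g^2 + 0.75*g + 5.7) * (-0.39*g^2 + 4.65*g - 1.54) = -1.9695*g^4 + 23.19*g^3 - 6.5125*g^2 + 25.35*g - 8.778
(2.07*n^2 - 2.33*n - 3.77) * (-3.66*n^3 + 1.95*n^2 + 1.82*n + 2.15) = -7.5762*n^5 + 12.5643*n^4 + 13.0221*n^3 - 7.1416*n^2 - 11.8709*n - 8.1055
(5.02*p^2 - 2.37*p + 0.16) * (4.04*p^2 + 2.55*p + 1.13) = 20.2808*p^4 + 3.2262*p^3 + 0.275499999999999*p^2 - 2.2701*p + 0.1808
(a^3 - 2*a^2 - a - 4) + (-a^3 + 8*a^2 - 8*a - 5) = 6*a^2 - 9*a - 9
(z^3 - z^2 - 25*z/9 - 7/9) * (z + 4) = z^4 + 3*z^3 - 61*z^2/9 - 107*z/9 - 28/9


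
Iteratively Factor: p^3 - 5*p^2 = (p - 5)*(p^2) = p*(p - 5)*(p)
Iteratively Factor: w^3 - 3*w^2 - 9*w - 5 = (w - 5)*(w^2 + 2*w + 1) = (w - 5)*(w + 1)*(w + 1)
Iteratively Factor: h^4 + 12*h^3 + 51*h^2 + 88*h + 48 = (h + 4)*(h^3 + 8*h^2 + 19*h + 12) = (h + 3)*(h + 4)*(h^2 + 5*h + 4) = (h + 3)*(h + 4)^2*(h + 1)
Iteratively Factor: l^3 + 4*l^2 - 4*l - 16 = (l + 2)*(l^2 + 2*l - 8) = (l + 2)*(l + 4)*(l - 2)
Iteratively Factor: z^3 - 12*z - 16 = (z + 2)*(z^2 - 2*z - 8) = (z - 4)*(z + 2)*(z + 2)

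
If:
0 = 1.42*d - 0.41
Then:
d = 0.29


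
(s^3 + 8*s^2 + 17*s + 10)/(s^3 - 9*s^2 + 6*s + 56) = (s^2 + 6*s + 5)/(s^2 - 11*s + 28)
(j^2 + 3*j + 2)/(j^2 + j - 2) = (j + 1)/(j - 1)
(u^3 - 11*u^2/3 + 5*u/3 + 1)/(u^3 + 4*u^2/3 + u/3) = (u^2 - 4*u + 3)/(u*(u + 1))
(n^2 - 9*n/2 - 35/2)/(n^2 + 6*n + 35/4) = 2*(n - 7)/(2*n + 7)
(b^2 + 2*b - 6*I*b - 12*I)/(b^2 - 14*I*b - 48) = (b + 2)/(b - 8*I)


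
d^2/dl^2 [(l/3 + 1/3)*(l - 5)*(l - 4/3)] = 2*l - 32/9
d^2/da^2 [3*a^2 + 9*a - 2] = 6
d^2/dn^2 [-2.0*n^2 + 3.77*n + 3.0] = -4.00000000000000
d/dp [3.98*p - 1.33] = 3.98000000000000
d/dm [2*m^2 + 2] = 4*m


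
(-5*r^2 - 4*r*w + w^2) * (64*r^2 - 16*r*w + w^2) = -320*r^4 - 176*r^3*w + 123*r^2*w^2 - 20*r*w^3 + w^4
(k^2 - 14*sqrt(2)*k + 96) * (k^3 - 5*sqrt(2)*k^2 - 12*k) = k^5 - 19*sqrt(2)*k^4 + 224*k^3 - 312*sqrt(2)*k^2 - 1152*k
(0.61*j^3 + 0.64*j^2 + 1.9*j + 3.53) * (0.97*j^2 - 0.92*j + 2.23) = 0.5917*j^5 + 0.0596*j^4 + 2.6145*j^3 + 3.1033*j^2 + 0.9894*j + 7.8719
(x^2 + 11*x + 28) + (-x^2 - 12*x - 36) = -x - 8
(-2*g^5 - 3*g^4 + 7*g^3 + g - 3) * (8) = -16*g^5 - 24*g^4 + 56*g^3 + 8*g - 24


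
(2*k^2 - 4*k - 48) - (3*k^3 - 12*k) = -3*k^3 + 2*k^2 + 8*k - 48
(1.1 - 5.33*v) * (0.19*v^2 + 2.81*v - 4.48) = -1.0127*v^3 - 14.7683*v^2 + 26.9694*v - 4.928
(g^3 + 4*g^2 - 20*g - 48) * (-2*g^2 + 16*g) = -2*g^5 + 8*g^4 + 104*g^3 - 224*g^2 - 768*g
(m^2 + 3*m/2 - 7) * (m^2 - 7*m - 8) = m^4 - 11*m^3/2 - 51*m^2/2 + 37*m + 56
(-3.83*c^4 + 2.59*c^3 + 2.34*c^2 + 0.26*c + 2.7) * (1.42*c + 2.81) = -5.4386*c^5 - 7.0845*c^4 + 10.6007*c^3 + 6.9446*c^2 + 4.5646*c + 7.587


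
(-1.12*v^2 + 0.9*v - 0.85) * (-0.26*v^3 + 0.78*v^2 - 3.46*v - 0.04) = 0.2912*v^5 - 1.1076*v^4 + 4.7982*v^3 - 3.7322*v^2 + 2.905*v + 0.034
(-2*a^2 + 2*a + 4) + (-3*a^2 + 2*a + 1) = -5*a^2 + 4*a + 5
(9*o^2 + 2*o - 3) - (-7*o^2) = 16*o^2 + 2*o - 3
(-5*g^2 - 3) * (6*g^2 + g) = -30*g^4 - 5*g^3 - 18*g^2 - 3*g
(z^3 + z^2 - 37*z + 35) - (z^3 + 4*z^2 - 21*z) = -3*z^2 - 16*z + 35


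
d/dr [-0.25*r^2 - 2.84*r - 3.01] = -0.5*r - 2.84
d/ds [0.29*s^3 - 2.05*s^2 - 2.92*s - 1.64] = 0.87*s^2 - 4.1*s - 2.92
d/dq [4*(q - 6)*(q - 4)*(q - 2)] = 12*q^2 - 96*q + 176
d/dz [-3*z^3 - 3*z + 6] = -9*z^2 - 3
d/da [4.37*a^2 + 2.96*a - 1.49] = 8.74*a + 2.96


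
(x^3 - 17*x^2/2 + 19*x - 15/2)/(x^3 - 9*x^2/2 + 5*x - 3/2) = (x - 5)/(x - 1)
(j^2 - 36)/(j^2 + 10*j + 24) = (j - 6)/(j + 4)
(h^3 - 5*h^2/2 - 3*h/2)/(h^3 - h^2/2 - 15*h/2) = (2*h + 1)/(2*h + 5)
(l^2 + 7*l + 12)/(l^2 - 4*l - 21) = (l + 4)/(l - 7)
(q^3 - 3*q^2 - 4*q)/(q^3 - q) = (q - 4)/(q - 1)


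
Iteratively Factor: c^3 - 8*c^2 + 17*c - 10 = (c - 1)*(c^2 - 7*c + 10) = (c - 5)*(c - 1)*(c - 2)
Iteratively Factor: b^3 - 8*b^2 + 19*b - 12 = (b - 4)*(b^2 - 4*b + 3) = (b - 4)*(b - 3)*(b - 1)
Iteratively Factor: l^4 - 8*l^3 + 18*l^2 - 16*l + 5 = (l - 1)*(l^3 - 7*l^2 + 11*l - 5) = (l - 5)*(l - 1)*(l^2 - 2*l + 1) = (l - 5)*(l - 1)^2*(l - 1)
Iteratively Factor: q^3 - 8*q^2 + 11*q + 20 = (q - 4)*(q^2 - 4*q - 5) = (q - 4)*(q + 1)*(q - 5)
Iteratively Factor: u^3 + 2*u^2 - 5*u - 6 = (u + 1)*(u^2 + u - 6) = (u - 2)*(u + 1)*(u + 3)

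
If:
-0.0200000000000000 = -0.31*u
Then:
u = 0.06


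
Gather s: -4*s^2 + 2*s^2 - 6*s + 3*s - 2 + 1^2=-2*s^2 - 3*s - 1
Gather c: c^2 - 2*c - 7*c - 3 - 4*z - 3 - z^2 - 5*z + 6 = c^2 - 9*c - z^2 - 9*z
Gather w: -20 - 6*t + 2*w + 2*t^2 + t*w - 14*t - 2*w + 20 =2*t^2 + t*w - 20*t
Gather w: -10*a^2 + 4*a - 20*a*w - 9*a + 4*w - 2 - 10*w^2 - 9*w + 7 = -10*a^2 - 5*a - 10*w^2 + w*(-20*a - 5) + 5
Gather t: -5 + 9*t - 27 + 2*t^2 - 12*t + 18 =2*t^2 - 3*t - 14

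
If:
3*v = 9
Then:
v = 3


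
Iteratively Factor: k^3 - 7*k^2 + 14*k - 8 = (k - 2)*(k^2 - 5*k + 4) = (k - 4)*(k - 2)*(k - 1)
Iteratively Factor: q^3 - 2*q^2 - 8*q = (q - 4)*(q^2 + 2*q) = q*(q - 4)*(q + 2)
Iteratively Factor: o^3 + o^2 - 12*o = (o - 3)*(o^2 + 4*o) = o*(o - 3)*(o + 4)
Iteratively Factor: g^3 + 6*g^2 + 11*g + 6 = (g + 1)*(g^2 + 5*g + 6) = (g + 1)*(g + 3)*(g + 2)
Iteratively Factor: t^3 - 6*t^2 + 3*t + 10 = (t + 1)*(t^2 - 7*t + 10) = (t - 5)*(t + 1)*(t - 2)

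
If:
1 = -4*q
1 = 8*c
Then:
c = 1/8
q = -1/4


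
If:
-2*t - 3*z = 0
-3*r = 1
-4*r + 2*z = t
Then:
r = -1/3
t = 4/7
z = -8/21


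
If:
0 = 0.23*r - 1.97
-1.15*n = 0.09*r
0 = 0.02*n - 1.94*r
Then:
No Solution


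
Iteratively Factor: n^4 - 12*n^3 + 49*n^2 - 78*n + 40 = (n - 2)*(n^3 - 10*n^2 + 29*n - 20) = (n - 2)*(n - 1)*(n^2 - 9*n + 20) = (n - 5)*(n - 2)*(n - 1)*(n - 4)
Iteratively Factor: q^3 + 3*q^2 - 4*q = (q)*(q^2 + 3*q - 4) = q*(q + 4)*(q - 1)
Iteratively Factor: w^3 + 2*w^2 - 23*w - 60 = (w + 4)*(w^2 - 2*w - 15) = (w - 5)*(w + 4)*(w + 3)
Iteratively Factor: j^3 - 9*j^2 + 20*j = (j - 4)*(j^2 - 5*j) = (j - 5)*(j - 4)*(j)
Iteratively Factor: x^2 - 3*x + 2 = (x - 1)*(x - 2)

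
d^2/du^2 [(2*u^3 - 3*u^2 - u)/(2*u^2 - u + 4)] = 8*(-6*u^3 + 12*u^2 + 30*u - 13)/(8*u^6 - 12*u^5 + 54*u^4 - 49*u^3 + 108*u^2 - 48*u + 64)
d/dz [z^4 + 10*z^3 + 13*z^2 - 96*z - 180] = 4*z^3 + 30*z^2 + 26*z - 96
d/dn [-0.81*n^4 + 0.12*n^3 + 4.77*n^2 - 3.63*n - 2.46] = -3.24*n^3 + 0.36*n^2 + 9.54*n - 3.63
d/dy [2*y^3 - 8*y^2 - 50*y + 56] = 6*y^2 - 16*y - 50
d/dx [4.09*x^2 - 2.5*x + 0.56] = 8.18*x - 2.5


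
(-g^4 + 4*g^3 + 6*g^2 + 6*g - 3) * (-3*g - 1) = 3*g^5 - 11*g^4 - 22*g^3 - 24*g^2 + 3*g + 3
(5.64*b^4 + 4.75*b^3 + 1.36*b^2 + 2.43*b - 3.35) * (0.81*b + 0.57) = 4.5684*b^5 + 7.0623*b^4 + 3.8091*b^3 + 2.7435*b^2 - 1.3284*b - 1.9095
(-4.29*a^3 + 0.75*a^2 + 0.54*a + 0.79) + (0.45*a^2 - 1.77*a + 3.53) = -4.29*a^3 + 1.2*a^2 - 1.23*a + 4.32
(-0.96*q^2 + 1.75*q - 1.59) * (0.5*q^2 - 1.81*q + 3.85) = -0.48*q^4 + 2.6126*q^3 - 7.6585*q^2 + 9.6154*q - 6.1215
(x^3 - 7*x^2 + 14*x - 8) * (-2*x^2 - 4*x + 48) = -2*x^5 + 10*x^4 + 48*x^3 - 376*x^2 + 704*x - 384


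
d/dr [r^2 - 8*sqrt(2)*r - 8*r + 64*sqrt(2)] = 2*r - 8*sqrt(2) - 8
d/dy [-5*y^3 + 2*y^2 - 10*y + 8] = -15*y^2 + 4*y - 10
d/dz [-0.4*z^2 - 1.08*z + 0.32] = -0.8*z - 1.08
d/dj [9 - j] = -1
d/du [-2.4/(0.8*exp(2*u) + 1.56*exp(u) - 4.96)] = (3.84*exp(u) + 3.744)*exp(u)/(0.8*exp(2*u) + 1.56*exp(u) - 4.96)^2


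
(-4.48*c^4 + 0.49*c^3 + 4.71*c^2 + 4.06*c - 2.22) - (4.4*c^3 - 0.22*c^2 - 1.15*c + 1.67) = -4.48*c^4 - 3.91*c^3 + 4.93*c^2 + 5.21*c - 3.89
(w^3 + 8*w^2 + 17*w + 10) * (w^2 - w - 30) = w^5 + 7*w^4 - 21*w^3 - 247*w^2 - 520*w - 300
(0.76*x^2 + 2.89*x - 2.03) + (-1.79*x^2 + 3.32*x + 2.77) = -1.03*x^2 + 6.21*x + 0.74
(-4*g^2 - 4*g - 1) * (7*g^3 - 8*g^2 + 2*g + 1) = -28*g^5 + 4*g^4 + 17*g^3 - 4*g^2 - 6*g - 1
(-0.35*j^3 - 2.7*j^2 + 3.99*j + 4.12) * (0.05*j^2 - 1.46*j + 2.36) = -0.0175*j^5 + 0.376*j^4 + 3.3155*j^3 - 11.9914*j^2 + 3.4012*j + 9.7232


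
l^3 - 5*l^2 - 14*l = l*(l - 7)*(l + 2)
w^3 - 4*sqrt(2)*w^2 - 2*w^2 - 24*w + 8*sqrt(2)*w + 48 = (w - 2)*(w - 6*sqrt(2))*(w + 2*sqrt(2))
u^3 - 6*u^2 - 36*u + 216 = (u - 6)^2*(u + 6)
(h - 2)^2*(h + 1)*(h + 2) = h^4 - h^3 - 6*h^2 + 4*h + 8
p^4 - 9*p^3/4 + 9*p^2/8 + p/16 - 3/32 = (p - 3/2)*(p - 1/2)^2*(p + 1/4)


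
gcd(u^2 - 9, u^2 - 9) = u^2 - 9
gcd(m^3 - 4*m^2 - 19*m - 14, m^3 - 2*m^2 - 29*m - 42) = m^2 - 5*m - 14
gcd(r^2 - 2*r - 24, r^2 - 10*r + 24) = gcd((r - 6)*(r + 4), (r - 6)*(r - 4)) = r - 6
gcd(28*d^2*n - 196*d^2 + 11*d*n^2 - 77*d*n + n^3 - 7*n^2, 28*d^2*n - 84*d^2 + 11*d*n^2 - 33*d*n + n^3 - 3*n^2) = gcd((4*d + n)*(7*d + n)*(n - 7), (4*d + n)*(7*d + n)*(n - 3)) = 28*d^2 + 11*d*n + n^2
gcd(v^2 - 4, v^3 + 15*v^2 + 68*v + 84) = v + 2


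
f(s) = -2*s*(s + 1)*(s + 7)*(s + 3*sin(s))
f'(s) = -2*s*(s + 1)*(s + 7)*(3*cos(s) + 1) - 2*s*(s + 1)*(s + 3*sin(s)) - 2*s*(s + 7)*(s + 3*sin(s)) - 2*(s + 1)*(s + 7)*(s + 3*sin(s)) = -6*s^3*cos(s) - 8*s^3 - 18*s^2*sin(s) - 48*s^2*cos(s) - 48*s^2 - 96*s*sin(s) - 42*s*cos(s) - 28*s - 42*sin(s)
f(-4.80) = 145.38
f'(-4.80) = -103.79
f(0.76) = -58.68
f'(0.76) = -184.02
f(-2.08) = 103.88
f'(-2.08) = -114.79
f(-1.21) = 11.82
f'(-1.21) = -70.07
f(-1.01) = 0.43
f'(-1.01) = -43.63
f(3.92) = -763.90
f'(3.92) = 58.45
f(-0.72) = -6.83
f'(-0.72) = -7.76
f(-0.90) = -3.57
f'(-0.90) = -29.16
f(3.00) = -821.61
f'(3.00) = -88.64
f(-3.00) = 164.32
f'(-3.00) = -1.30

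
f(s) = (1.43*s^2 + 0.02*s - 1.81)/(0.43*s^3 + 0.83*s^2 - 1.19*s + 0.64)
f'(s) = (2.86*s + 0.02)/(0.43*s^3 + 0.83*s^2 - 1.19*s + 0.64) + (-1.29*s^2 - 1.66*s + 1.19)*(1.43*s^2 + 0.02*s - 1.81)/(0.43*s^3 + 0.83*s^2 - 1.19*s + 0.64)^2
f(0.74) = -2.61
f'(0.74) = 10.51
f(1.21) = 0.26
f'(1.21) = 2.36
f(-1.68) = 0.74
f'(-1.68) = -1.54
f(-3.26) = -8.55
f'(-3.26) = -33.06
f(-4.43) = -1.72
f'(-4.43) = -1.07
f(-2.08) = 1.53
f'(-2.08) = -2.60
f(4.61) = 0.52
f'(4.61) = -0.08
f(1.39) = 0.56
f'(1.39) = 1.13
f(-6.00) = -0.90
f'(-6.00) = -0.26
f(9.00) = 0.31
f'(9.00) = -0.03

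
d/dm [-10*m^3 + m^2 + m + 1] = -30*m^2 + 2*m + 1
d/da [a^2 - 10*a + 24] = 2*a - 10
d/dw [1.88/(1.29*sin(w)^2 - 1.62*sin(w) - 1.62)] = (3.0456 - 4.8504*sin(w))*cos(w)/(-1.29*sin(w)^2 + 1.62*sin(w) + 1.62)^2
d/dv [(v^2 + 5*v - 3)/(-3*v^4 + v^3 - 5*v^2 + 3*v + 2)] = (6*v^5 + 44*v^4 - 46*v^3 + 37*v^2 - 26*v + 19)/(9*v^8 - 6*v^7 + 31*v^6 - 28*v^5 + 19*v^4 - 26*v^3 - 11*v^2 + 12*v + 4)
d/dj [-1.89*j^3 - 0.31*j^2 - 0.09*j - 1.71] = -5.67*j^2 - 0.62*j - 0.09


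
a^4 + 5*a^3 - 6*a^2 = a^2*(a - 1)*(a + 6)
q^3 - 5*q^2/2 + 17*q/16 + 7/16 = (q - 7/4)*(q - 1)*(q + 1/4)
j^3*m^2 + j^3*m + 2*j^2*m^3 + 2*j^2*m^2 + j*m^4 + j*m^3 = m*(j + m)^2*(j*m + j)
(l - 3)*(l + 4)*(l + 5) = l^3 + 6*l^2 - 7*l - 60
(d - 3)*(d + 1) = d^2 - 2*d - 3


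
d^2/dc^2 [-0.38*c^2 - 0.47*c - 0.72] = -0.760000000000000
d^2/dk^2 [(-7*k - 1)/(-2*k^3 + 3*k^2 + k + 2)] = 2*(-(7*k + 1)*(-6*k^2 + 6*k + 1)^2 + (-42*k^2 + 42*k - 3*(2*k - 1)*(7*k + 1) + 7)*(-2*k^3 + 3*k^2 + k + 2))/(-2*k^3 + 3*k^2 + k + 2)^3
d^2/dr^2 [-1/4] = 0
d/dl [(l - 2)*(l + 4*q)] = 2*l + 4*q - 2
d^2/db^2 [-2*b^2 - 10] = -4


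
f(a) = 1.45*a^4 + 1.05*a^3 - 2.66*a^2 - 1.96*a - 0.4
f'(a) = 5.8*a^3 + 3.15*a^2 - 5.32*a - 1.96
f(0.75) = -2.46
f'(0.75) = -1.73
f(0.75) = -2.46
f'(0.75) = -1.73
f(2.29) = 33.65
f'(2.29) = 72.03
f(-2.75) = 45.96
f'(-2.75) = -84.13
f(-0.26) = -0.08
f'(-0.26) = -0.47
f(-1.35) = -0.37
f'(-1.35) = -3.31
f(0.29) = -1.16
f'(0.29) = -3.10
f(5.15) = 1082.37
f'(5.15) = 846.41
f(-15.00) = 69293.00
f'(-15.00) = -18788.41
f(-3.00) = 70.64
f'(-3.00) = -114.25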